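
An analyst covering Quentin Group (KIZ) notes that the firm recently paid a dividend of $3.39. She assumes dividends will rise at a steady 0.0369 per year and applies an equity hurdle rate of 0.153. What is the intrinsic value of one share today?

Gordon growth model: P₀ = D₁/(r − g). D₁ = 3.39 × (1 + 0.0369) = 3.5151.
P₀ = 3.5151 / (0.153 − 0.0369) = 3.5151 / 0.1161 = 30.2764

$30.28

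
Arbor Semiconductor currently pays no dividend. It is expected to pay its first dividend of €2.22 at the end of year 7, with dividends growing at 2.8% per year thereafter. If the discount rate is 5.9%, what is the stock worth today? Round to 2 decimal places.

€50.77

Deferred-dividend DDM. At t=6 the remaining stream is a growing perpetuity with first payment D_7 = 2.22.
V_6 = D_7/(r−g) = 2.22/(0.059−0.028) = 71.6129
P₀ = V_6/(1+r)^6 = 71.6129/(1+0.059)^6 = 50.7710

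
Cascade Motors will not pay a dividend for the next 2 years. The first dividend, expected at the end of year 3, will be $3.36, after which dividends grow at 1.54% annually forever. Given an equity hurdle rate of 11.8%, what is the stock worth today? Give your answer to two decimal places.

Deferred-dividend DDM. At t=2 the remaining stream is a growing perpetuity with first payment D_3 = 3.36.
V_2 = D_3/(r−g) = 3.36/(0.118−0.0154) = 32.7485
P₀ = V_2/(1+r)^2 = 32.7485/(1+0.118)^2 = 26.2004

$26.20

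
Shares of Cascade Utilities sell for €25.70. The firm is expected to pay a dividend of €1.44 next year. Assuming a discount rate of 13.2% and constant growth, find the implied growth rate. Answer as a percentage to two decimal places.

7.60%

From P₀ = D₁/(r − g), the implied growth is g = r − D₁/P₀.
g = 0.132 − 1.44/25.70 = 0.132 − 0.05603 = 0.07597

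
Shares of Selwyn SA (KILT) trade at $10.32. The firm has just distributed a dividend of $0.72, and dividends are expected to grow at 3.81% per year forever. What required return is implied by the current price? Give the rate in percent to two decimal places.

11.05%

Rearranging the constant-growth DDM: r = D₁/P₀ + g.
D₁ = 0.72 × (1 + 0.0381) = 0.7474.
r = 0.7474 / 10.32 + 0.0381 = 0.07243 + 0.0381 = 0.11053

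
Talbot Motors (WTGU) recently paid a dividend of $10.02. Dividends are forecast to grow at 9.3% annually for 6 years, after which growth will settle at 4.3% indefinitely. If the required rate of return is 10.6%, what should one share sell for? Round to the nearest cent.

$212.22

Two-stage DDM. Project D₁…D_6 at 0.093, terminal growth 0.043, discount at r = 0.106.
D_1 = 10.9519
D_2 = 11.9704
D_3 = 13.0836
D_4 = 14.3004
D_5 = 15.6303
D_6 = 17.0840
Terminal value at t=6: TV = D_7/(r−g) = 17.8186/(0.106−0.043) = 282.8345
P₀ = 10.9519/(1+0.106)^1 + 11.9704/(1+0.106)^2 + 13.0836/(1+0.106)^3 + 14.3004/(1+0.106)^4 + 15.6303/(1+0.106)^5 + 17.0840/(1+0.106)^6 + 282.8345/(1+0.106)^6 = 212.2206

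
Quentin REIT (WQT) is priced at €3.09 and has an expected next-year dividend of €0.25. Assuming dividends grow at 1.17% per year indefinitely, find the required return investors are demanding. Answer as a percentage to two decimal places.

9.26%

Rearranging the constant-growth DDM: r = D₁/P₀ + g.
r = 0.2500 / 3.09 + 0.0117 = 0.08091 + 0.0117 = 0.09261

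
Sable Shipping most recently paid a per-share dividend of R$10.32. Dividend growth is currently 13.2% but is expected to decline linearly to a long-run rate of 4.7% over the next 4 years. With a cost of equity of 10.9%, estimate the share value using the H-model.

R$202.57

H-model: P₀ = D₀[(1+g_L) + H(g_S−g_L)]/(r−g_L), with H = 4/2 = 2.
P₀ = 10.32 × [(1+0.047) + 2×(0.132−0.047)] / (0.109−0.047)
   = 10.32 × 1.2170 / 0.062 = 202.5716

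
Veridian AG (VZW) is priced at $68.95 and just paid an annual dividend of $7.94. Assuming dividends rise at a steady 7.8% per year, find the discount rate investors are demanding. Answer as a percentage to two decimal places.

Rearranging the constant-growth DDM: r = D₁/P₀ + g.
D₁ = 7.94 × (1 + 0.078) = 8.5593.
r = 8.5593 / 68.95 + 0.078 = 0.12414 + 0.078 = 0.20214

20.21%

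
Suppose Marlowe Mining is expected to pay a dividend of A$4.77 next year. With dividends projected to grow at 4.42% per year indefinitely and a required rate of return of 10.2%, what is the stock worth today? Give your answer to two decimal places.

A$82.53

Gordon growth model: P₀ = D₁/(r − g), with D₁ = 4.77 given directly.
P₀ = 4.7700 / (0.102 − 0.0442) = 4.7700 / 0.0578 = 82.5260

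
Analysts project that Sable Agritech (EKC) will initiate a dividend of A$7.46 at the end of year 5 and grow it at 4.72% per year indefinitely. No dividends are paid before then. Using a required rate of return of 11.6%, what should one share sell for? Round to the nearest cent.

A$69.90

Deferred-dividend DDM. At t=4 the remaining stream is a growing perpetuity with first payment D_5 = 7.46.
V_4 = D_5/(r−g) = 7.46/(0.116−0.0472) = 108.4302
P₀ = V_4/(1+r)^4 = 108.4302/(1+0.116)^4 = 69.9026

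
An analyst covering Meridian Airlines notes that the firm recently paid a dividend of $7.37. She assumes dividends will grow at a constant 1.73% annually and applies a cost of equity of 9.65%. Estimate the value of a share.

Gordon growth model: P₀ = D₁/(r − g). D₁ = 7.37 × (1 + 0.0173) = 7.4975.
P₀ = 7.4975 / (0.0965 − 0.0173) = 7.4975 / 0.0792 = 94.6654

$94.67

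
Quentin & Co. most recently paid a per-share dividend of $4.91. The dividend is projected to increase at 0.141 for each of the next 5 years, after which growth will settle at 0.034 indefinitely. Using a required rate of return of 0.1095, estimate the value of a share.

$104.07

Two-stage DDM. Project D₁…D_5 at 0.141, terminal growth 0.034, discount at r = 0.1095.
D_1 = 5.6023
D_2 = 6.3922
D_3 = 7.2935
D_4 = 8.3219
D_5 = 9.4953
Terminal value at t=5: TV = D_6/(r−g) = 9.8182/(0.1095−0.034) = 130.0419
P₀ = 5.6023/(1+0.1095)^1 + 6.3922/(1+0.1095)^2 + 7.2935/(1+0.1095)^3 + 8.3219/(1+0.1095)^4 + 9.4953/(1+0.1095)^5 + 130.0419/(1+0.1095)^5 = 104.0695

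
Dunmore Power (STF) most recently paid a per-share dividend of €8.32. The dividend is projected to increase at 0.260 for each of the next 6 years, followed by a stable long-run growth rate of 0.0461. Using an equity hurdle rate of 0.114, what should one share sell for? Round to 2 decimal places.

€346.90

Two-stage DDM. Project D₁…D_6 at 0.26, terminal growth 0.0461, discount at r = 0.114.
D_1 = 10.4832
D_2 = 13.2088
D_3 = 16.6431
D_4 = 20.9703
D_5 = 26.4226
D_6 = 33.2925
Terminal value at t=6: TV = D_7/(r−g) = 34.8273/(0.114−0.0461) = 512.9205
P₀ = 10.4832/(1+0.114)^1 + 13.2088/(1+0.114)^2 + 16.6431/(1+0.114)^3 + 20.9703/(1+0.114)^4 + 26.4226/(1+0.114)^5 + 33.2925/(1+0.114)^6 + 512.9205/(1+0.114)^6 = 346.9029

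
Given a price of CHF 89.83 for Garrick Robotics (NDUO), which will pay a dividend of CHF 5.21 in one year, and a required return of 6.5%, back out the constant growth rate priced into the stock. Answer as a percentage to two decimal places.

From P₀ = D₁/(r − g), the implied growth is g = r − D₁/P₀.
g = 0.065 − 5.21/89.83 = 0.065 − 0.05800 = 0.00700

0.70%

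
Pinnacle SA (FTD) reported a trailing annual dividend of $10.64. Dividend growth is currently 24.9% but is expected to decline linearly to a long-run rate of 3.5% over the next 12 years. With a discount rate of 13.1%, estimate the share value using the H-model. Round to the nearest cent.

$257.02

H-model: P₀ = D₀[(1+g_L) + H(g_S−g_L)]/(r−g_L), with H = 12/2 = 6.
P₀ = 10.64 × [(1+0.035) + 6×(0.249−0.035)] / (0.131−0.035)
   = 10.64 × 2.3190 / 0.096 = 257.0225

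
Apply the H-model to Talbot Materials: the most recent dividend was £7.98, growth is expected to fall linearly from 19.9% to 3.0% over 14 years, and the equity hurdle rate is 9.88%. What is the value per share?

H-model: P₀ = D₀[(1+g_L) + H(g_S−g_L)]/(r−g_L), with H = 14/2 = 7.
P₀ = 7.98 × [(1+0.03) + 7×(0.199−0.03)] / (0.0988−0.03)
   = 7.98 × 2.2130 / 0.0688 = 256.6823

£256.68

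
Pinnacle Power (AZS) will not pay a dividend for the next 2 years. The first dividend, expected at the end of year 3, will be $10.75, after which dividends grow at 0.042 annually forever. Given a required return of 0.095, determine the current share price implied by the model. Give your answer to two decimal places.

$169.16

Deferred-dividend DDM. At t=2 the remaining stream is a growing perpetuity with first payment D_3 = 10.75.
V_2 = D_3/(r−g) = 10.75/(0.095−0.042) = 202.8302
P₀ = V_2/(1+r)^2 = 202.8302/(1+0.095)^2 = 169.1626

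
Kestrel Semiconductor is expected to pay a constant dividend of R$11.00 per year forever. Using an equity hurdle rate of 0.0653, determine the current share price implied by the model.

Zero-growth DDM (perpetuity): P₀ = D/r = 11.00 / 0.0653 = 168.4533

R$168.45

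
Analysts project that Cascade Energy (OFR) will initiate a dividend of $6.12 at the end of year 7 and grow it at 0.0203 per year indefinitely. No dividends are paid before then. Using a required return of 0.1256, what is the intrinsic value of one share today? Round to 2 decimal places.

Deferred-dividend DDM. At t=6 the remaining stream is a growing perpetuity with first payment D_7 = 6.12.
V_6 = D_7/(r−g) = 6.12/(0.1256−0.0203) = 58.1197
P₀ = V_6/(1+r)^6 = 58.1197/(1+0.1256)^6 = 28.5771

$28.58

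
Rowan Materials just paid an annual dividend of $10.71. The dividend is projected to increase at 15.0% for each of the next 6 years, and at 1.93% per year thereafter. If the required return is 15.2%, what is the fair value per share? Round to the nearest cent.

$145.28

Two-stage DDM. Project D₁…D_6 at 0.15, terminal growth 0.0193, discount at r = 0.152.
D_1 = 12.3165
D_2 = 14.1640
D_3 = 16.2886
D_4 = 18.7319
D_5 = 21.5416
D_6 = 24.7729
Terminal value at t=6: TV = D_7/(r−g) = 25.2510/(0.152−0.0193) = 190.2863
P₀ = 12.3165/(1+0.152)^1 + 14.1640/(1+0.152)^2 + 16.2886/(1+0.152)^3 + 18.7319/(1+0.152)^4 + 21.5416/(1+0.152)^5 + 24.7729/(1+0.152)^6 + 190.2863/(1+0.152)^6 = 145.2835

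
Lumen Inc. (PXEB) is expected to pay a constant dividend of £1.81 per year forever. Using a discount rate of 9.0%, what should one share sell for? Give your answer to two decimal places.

Zero-growth DDM (perpetuity): P₀ = D/r = 1.81 / 0.09 = 20.1111

£20.11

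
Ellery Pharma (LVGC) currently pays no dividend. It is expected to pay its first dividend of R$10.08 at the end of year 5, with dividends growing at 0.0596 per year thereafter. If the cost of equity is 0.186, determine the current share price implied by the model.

Deferred-dividend DDM. At t=4 the remaining stream is a growing perpetuity with first payment D_5 = 10.08.
V_4 = D_5/(r−g) = 10.08/(0.186−0.0596) = 79.7468
P₀ = V_4/(1+r)^4 = 79.7468/(1+0.186)^4 = 40.3065

R$40.31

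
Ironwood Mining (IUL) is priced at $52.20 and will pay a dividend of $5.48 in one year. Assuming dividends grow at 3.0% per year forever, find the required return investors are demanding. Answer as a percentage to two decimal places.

Rearranging the constant-growth DDM: r = D₁/P₀ + g.
r = 5.4800 / 52.20 + 0.03 = 0.10498 + 0.03 = 0.13498

13.50%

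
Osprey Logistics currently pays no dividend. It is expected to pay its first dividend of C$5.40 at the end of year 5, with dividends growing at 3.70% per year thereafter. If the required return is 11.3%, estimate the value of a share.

C$46.30

Deferred-dividend DDM. At t=4 the remaining stream is a growing perpetuity with first payment D_5 = 5.40.
V_4 = D_5/(r−g) = 5.40/(0.113−0.037) = 71.0526
P₀ = V_4/(1+r)^4 = 71.0526/(1+0.113)^4 = 46.3020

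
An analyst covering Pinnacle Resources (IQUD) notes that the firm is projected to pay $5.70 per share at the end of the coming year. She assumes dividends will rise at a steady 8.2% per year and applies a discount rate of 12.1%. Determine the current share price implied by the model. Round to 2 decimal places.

$146.15

Gordon growth model: P₀ = D₁/(r − g), with D₁ = 5.70 given directly.
P₀ = 5.7000 / (0.121 − 0.082) = 5.7000 / 0.039 = 146.1538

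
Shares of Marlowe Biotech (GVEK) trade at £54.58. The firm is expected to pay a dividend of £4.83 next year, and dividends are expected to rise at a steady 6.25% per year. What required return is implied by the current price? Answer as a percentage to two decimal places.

Rearranging the constant-growth DDM: r = D₁/P₀ + g.
r = 4.8300 / 54.58 + 0.0625 = 0.08849 + 0.0625 = 0.15099

15.10%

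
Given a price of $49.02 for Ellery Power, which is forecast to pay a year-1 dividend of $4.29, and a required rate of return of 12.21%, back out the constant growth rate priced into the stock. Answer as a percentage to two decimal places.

From P₀ = D₁/(r − g), the implied growth is g = r − D₁/P₀.
g = 0.1221 − 4.29/49.02 = 0.1221 − 0.08752 = 0.03458

3.46%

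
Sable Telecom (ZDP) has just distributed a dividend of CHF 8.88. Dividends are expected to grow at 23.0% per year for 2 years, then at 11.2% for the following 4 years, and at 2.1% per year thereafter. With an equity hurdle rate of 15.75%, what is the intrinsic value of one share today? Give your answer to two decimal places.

Three-stage DDM. Project D₁…D_6; terminal Gordon value at t=6 with g = 0.021; discount at r = 0.1575.
D_1 = 10.9224
D_2 = 13.4346
D_3 = 14.9392
D_4 = 16.6124
D_5 = 18.4730
D_6 = 20.5420
TV_6 = 20.9734/(0.1575−0.021) = 153.6510
P₀ = Σ Dₜ/(1+r)ᵗ + TV_6/(1+r)^6 = 119.6692

CHF 119.67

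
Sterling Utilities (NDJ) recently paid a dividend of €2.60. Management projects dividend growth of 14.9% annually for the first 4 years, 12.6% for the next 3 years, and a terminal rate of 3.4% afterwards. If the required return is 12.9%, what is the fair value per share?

€49.31

Three-stage DDM. Project D₁…D_7; terminal Gordon value at t=7 with g = 0.034; discount at r = 0.129.
D_1 = 2.9874
D_2 = 3.4325
D_3 = 3.9440
D_4 = 4.5316
D_5 = 5.1026
D_6 = 5.7455
D_7 = 6.4695
TV_7 = 6.6894/(0.129−0.034) = 70.4151
P₀ = Σ Dₜ/(1+r)ᵗ + TV_7/(1+r)^7 = 49.3087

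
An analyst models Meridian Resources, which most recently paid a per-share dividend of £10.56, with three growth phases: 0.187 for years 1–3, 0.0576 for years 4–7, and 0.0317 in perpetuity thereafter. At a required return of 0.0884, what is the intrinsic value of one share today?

Three-stage DDM. Project D₁…D_7; terminal Gordon value at t=7 with g = 0.0317; discount at r = 0.0884.
D_1 = 12.5347
D_2 = 14.8787
D_3 = 17.6610
D_4 = 18.6783
D_5 = 19.7542
D_6 = 20.8920
D_7 = 22.0954
TV_7 = 22.7958/(0.0884−0.0317) = 402.0427
P₀ = Σ Dₜ/(1+r)ᵗ + TV_7/(1+r)^7 = 311.0018

£311.00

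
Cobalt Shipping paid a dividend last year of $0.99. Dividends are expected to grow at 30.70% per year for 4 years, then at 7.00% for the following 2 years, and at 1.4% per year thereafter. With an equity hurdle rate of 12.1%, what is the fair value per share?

Three-stage DDM. Project D₁…D_6; terminal Gordon value at t=6 with g = 0.014; discount at r = 0.121.
D_1 = 1.2939
D_2 = 1.6912
D_3 = 2.2104
D_4 = 2.8889
D_5 = 3.0912
D_6 = 3.3075
TV_6 = 3.3538/(0.121−0.014) = 31.3444
P₀ = Σ Dₜ/(1+r)ᵗ + TV_6/(1+r)^6 = 25.1067

$25.11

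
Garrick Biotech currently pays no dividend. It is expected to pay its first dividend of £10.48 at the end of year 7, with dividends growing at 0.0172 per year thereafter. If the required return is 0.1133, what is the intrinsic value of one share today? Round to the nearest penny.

Deferred-dividend DDM. At t=6 the remaining stream is a growing perpetuity with first payment D_7 = 10.48.
V_6 = D_7/(r−g) = 10.48/(0.1133−0.0172) = 109.0531
P₀ = V_6/(1+r)^6 = 109.0531/(1+0.1133)^6 = 57.2749

£57.27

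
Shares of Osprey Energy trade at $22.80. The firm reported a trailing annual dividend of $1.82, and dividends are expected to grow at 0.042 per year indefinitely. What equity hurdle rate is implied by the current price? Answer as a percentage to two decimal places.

Rearranging the constant-growth DDM: r = D₁/P₀ + g.
D₁ = 1.82 × (1 + 0.042) = 1.8964.
r = 1.8964 / 22.80 + 0.042 = 0.08318 + 0.042 = 0.12518

12.52%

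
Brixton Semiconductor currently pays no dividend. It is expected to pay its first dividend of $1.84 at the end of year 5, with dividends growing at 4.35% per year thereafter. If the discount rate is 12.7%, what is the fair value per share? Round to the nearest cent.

Deferred-dividend DDM. At t=4 the remaining stream is a growing perpetuity with first payment D_5 = 1.84.
V_4 = D_5/(r−g) = 1.84/(0.127−0.0435) = 22.0359
P₀ = V_4/(1+r)^4 = 22.0359/(1+0.127)^4 = 13.6595

$13.66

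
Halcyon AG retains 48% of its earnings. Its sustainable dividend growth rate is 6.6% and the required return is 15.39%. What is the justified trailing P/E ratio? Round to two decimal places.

6.31

Payout ratio b = 1 − 0.48 = 0.52.
Justified trailing P/E = b(1+g)/(r−g) = 0.52×(1+0.066)/(0.1539−0.066) = 6.3063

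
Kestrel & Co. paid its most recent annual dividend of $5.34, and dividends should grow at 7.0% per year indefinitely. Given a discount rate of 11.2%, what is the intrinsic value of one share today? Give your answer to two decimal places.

Gordon growth model: P₀ = D₁/(r − g). D₁ = 5.34 × (1 + 0.07) = 5.7138.
P₀ = 5.7138 / (0.112 − 0.07) = 5.7138 / 0.042 = 136.0429

$136.04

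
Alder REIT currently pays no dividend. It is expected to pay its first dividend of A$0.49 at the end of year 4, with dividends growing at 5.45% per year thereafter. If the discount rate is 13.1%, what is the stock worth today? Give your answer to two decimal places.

Deferred-dividend DDM. At t=3 the remaining stream is a growing perpetuity with first payment D_4 = 0.49.
V_3 = D_4/(r−g) = 0.49/(0.131−0.0545) = 6.4052
P₀ = V_3/(1+r)^3 = 6.4052/(1+0.131)^3 = 4.4274

A$4.43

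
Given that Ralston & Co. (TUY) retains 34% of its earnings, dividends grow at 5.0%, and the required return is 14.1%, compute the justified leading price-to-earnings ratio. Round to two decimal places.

7.25

Payout ratio b = 1 − 0.34 = 0.66.
Justified leading P/E = b/(r−g) = 0.66/(0.141−0.05) = 7.2527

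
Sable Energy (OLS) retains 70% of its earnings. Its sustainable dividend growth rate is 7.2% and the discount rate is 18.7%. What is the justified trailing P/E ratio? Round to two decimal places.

2.80

Payout ratio b = 1 − 0.70 = 0.30.
Justified trailing P/E = b(1+g)/(r−g) = 0.30×(1+0.072)/(0.187−0.072) = 2.7965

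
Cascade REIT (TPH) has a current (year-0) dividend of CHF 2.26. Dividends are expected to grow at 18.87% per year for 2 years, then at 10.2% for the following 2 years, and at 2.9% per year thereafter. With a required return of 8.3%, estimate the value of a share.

Three-stage DDM. Project D₁…D_4; terminal Gordon value at t=4 with g = 0.029; discount at r = 0.083.
D_1 = 2.6865
D_2 = 3.1934
D_3 = 3.5191
D_4 = 3.8781
TV_4 = 3.9905/(0.083−0.029) = 73.8989
P₀ = Σ Dₜ/(1+r)ᵗ + TV_4/(1+r)^4 = 64.5112

CHF 64.51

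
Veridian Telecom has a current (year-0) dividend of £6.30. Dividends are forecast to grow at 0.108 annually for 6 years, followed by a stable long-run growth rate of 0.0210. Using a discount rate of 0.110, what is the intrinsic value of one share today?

Two-stage DDM. Project D₁…D_6 at 0.108, terminal growth 0.021, discount at r = 0.11.
D_1 = 6.9804
D_2 = 7.7343
D_3 = 8.5696
D_4 = 9.4951
D_5 = 10.5206
D_6 = 11.6568
Terminal value at t=6: TV = D_7/(r−g) = 11.9016/(0.11−0.021) = 133.7257
P₀ = 6.9804/(1+0.11)^1 + 7.7343/(1+0.11)^2 + 8.5696/(1+0.11)^3 + 9.4951/(1+0.11)^4 + 10.5206/(1+0.11)^5 + 11.6568/(1+0.11)^6 + 133.7257/(1+0.11)^6 = 109.0576

£109.06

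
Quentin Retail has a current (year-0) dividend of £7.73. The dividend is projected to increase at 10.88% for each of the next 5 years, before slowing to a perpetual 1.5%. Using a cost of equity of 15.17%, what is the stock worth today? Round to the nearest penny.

Two-stage DDM. Project D₁…D_5 at 0.1088, terminal growth 0.015, discount at r = 0.1517.
D_1 = 8.5710
D_2 = 9.5036
D_3 = 10.5375
D_4 = 11.6840
D_5 = 12.9552
Terminal value at t=5: TV = D_6/(r−g) = 13.1496/(0.1517−0.015) = 96.1929
P₀ = 8.5710/(1+0.1517)^1 + 9.5036/(1+0.1517)^2 + 10.5375/(1+0.1517)^3 + 11.6840/(1+0.1517)^4 + 12.9552/(1+0.1517)^5 + 96.1929/(1+0.1517)^5 = 82.0125

£82.01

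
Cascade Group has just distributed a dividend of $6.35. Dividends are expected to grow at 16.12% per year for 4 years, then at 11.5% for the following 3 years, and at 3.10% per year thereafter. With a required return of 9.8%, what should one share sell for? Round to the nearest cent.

Three-stage DDM. Project D₁…D_7; terminal Gordon value at t=7 with g = 0.031; discount at r = 0.098.
D_1 = 7.3736
D_2 = 8.5622
D_3 = 9.9425
D_4 = 11.5452
D_5 = 12.8729
D_6 = 14.3533
D_7 = 16.0039
TV_7 = 16.5000/(0.098−0.031) = 246.2693
P₀ = Σ Dₜ/(1+r)ᵗ + TV_7/(1+r)^7 = 181.8417

$181.84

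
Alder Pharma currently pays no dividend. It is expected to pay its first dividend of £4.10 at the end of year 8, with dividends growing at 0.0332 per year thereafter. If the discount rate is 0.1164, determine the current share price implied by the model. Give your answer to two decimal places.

£22.80

Deferred-dividend DDM. At t=7 the remaining stream is a growing perpetuity with first payment D_8 = 4.10.
V_7 = D_8/(r−g) = 4.10/(0.1164−0.0332) = 49.2788
P₀ = V_7/(1+r)^7 = 49.2788/(1+0.1164)^7 = 22.7993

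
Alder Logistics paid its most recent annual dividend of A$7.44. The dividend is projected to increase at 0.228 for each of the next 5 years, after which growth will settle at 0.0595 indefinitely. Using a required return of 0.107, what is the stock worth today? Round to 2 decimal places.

Two-stage DDM. Project D₁…D_5 at 0.228, terminal growth 0.0595, discount at r = 0.107.
D_1 = 9.1363
D_2 = 11.2194
D_3 = 13.7774
D_4 = 16.9187
D_5 = 20.7761
Terminal value at t=5: TV = D_6/(r−g) = 22.0123/(0.107−0.0595) = 463.4172
P₀ = 9.1363/(1+0.107)^1 + 11.2194/(1+0.107)^2 + 13.7774/(1+0.107)^3 + 16.9187/(1+0.107)^4 + 20.7761/(1+0.107)^5 + 463.4172/(1+0.107)^5 = 330.0907

A$330.09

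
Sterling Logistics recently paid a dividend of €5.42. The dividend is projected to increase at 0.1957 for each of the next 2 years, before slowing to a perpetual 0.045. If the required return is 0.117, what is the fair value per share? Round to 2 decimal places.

€102.15

Two-stage DDM. Project D₁…D_2 at 0.1957, terminal growth 0.045, discount at r = 0.117.
D_1 = 6.4807
D_2 = 7.7490
Terminal value at t=2: TV = D_3/(r−g) = 8.0977/(0.117−0.045) = 112.4676
P₀ = 6.4807/(1+0.117)^1 + 7.7490/(1+0.117)^2 + 112.4676/(1+0.117)^2 = 102.1533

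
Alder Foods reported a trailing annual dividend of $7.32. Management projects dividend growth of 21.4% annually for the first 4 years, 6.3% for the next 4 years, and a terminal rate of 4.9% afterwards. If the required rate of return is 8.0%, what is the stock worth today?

Three-stage DDM. Project D₁…D_8; terminal Gordon value at t=8 with g = 0.049; discount at r = 0.08.
D_1 = 8.8865
D_2 = 10.7882
D_3 = 13.0969
D_4 = 15.8996
D_5 = 16.9013
D_6 = 17.9660
D_7 = 19.0979
D_8 = 20.3011
TV_8 = 21.2958/(0.08−0.049) = 686.9619
P₀ = Σ Dₜ/(1+r)ᵗ + TV_8/(1+r)^8 = 455.6407

$455.64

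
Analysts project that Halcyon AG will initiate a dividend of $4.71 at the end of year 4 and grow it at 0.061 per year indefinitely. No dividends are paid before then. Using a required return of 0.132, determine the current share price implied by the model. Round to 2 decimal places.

$45.73

Deferred-dividend DDM. At t=3 the remaining stream is a growing perpetuity with first payment D_4 = 4.71.
V_3 = D_4/(r−g) = 4.71/(0.132−0.061) = 66.3380
P₀ = V_3/(1+r)^3 = 66.3380/(1+0.132)^3 = 45.7323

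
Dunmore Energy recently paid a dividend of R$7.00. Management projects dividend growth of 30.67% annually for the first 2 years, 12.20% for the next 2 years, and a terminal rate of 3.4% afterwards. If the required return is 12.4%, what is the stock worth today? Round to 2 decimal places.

R$144.77

Three-stage DDM. Project D₁…D_4; terminal Gordon value at t=4 with g = 0.034; discount at r = 0.124.
D_1 = 9.1469
D_2 = 11.9523
D_3 = 13.4104
D_4 = 15.0465
TV_4 = 15.5581/(0.124−0.034) = 172.8676
P₀ = Σ Dₜ/(1+r)ᵗ + TV_4/(1+r)^4 = 144.7740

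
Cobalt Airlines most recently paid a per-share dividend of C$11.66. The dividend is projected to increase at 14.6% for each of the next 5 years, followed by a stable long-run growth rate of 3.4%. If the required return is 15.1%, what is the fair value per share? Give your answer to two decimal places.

Two-stage DDM. Project D₁…D_5 at 0.146, terminal growth 0.034, discount at r = 0.151.
D_1 = 13.3624
D_2 = 15.3133
D_3 = 17.5490
D_4 = 20.1112
D_5 = 23.0474
Terminal value at t=5: TV = D_6/(r−g) = 23.8310/(0.151−0.034) = 203.6837
P₀ = 13.3624/(1+0.151)^1 + 15.3133/(1+0.151)^2 + 17.5490/(1+0.151)^3 + 20.1112/(1+0.151)^4 + 23.0474/(1+0.151)^5 + 203.6837/(1+0.151)^5 = 158.3723

C$158.37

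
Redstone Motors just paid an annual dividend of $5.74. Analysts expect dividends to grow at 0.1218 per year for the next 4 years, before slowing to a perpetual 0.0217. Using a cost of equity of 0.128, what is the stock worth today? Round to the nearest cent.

$76.61

Two-stage DDM. Project D₁…D_4 at 0.1218, terminal growth 0.0217, discount at r = 0.128.
D_1 = 6.4391
D_2 = 7.2234
D_3 = 8.1032
D_4 = 9.0902
Terminal value at t=4: TV = D_5/(r−g) = 9.2875/(0.128−0.0217) = 87.3703
P₀ = 6.4391/(1+0.128)^1 + 7.2234/(1+0.128)^2 + 8.1032/(1+0.128)^3 + 9.0902/(1+0.128)^4 + 87.3703/(1+0.128)^4 = 76.6131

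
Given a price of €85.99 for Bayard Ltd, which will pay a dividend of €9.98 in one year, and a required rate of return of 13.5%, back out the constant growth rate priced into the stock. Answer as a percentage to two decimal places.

From P₀ = D₁/(r − g), the implied growth is g = r − D₁/P₀.
g = 0.135 − 9.98/85.99 = 0.135 − 0.11606 = 0.01894

1.89%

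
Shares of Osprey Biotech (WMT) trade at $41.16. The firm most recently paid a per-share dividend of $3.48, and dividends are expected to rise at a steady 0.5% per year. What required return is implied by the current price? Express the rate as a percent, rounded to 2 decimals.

9.00%

Rearranging the constant-growth DDM: r = D₁/P₀ + g.
D₁ = 3.48 × (1 + 0.005) = 3.4974.
r = 3.4974 / 41.16 + 0.005 = 0.08497 + 0.005 = 0.08997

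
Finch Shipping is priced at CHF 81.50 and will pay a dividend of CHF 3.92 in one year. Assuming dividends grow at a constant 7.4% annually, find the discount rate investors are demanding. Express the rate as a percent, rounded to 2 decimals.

12.21%

Rearranging the constant-growth DDM: r = D₁/P₀ + g.
r = 3.9200 / 81.50 + 0.074 = 0.04810 + 0.074 = 0.12210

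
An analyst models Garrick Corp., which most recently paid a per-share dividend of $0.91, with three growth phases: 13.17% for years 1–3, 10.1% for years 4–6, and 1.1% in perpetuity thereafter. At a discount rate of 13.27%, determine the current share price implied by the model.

Three-stage DDM. Project D₁…D_6; terminal Gordon value at t=6 with g = 0.011; discount at r = 0.1327.
D_1 = 1.0298
D_2 = 1.1655
D_3 = 1.3190
D_4 = 1.4522
D_5 = 1.5989
D_6 = 1.7603
TV_6 = 1.7797/(0.1327−0.011) = 14.6237
P₀ = Σ Dₜ/(1+r)ᵗ + TV_6/(1+r)^6 = 12.2226

$12.22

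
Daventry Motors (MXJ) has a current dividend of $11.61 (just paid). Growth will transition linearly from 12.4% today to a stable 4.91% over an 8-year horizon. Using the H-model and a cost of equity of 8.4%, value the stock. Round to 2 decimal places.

$448.66

H-model: P₀ = D₀[(1+g_L) + H(g_S−g_L)]/(r−g_L), with H = 8/2 = 4.
P₀ = 11.61 × [(1+0.0491) + 4×(0.124−0.0491)] / (0.084−0.0491)
   = 11.61 × 1.3487 / 0.0349 = 448.6650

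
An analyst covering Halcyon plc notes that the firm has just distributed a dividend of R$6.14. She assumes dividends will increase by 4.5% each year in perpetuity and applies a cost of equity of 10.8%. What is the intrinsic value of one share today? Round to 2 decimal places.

Gordon growth model: P₀ = D₁/(r − g). D₁ = 6.14 × (1 + 0.045) = 6.4163.
P₀ = 6.4163 / (0.108 − 0.045) = 6.4163 / 0.063 = 101.8460

R$101.85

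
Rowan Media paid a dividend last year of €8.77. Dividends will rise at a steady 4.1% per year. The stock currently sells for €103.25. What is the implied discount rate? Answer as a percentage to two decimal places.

12.94%

Rearranging the constant-growth DDM: r = D₁/P₀ + g.
D₁ = 8.77 × (1 + 0.041) = 9.1296.
r = 9.1296 / 103.25 + 0.041 = 0.08842 + 0.041 = 0.12942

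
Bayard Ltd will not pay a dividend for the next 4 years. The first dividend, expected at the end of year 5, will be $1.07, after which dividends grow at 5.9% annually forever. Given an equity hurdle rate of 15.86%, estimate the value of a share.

$5.96

Deferred-dividend DDM. At t=4 the remaining stream is a growing perpetuity with first payment D_5 = 1.07.
V_4 = D_5/(r−g) = 1.07/(0.1586−0.059) = 10.7430
P₀ = V_4/(1+r)^4 = 10.7430/(1+0.1586)^4 = 5.9620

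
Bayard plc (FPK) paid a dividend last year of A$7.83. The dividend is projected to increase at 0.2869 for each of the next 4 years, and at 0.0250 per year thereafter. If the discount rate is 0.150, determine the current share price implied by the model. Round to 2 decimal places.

A$142.50

Two-stage DDM. Project D₁…D_4 at 0.2869, terminal growth 0.025, discount at r = 0.15.
D_1 = 10.0764
D_2 = 12.9674
D_3 = 16.6877
D_4 = 21.4754
Terminal value at t=4: TV = D_5/(r−g) = 22.0123/(0.15−0.025) = 176.0982
P₀ = 10.0764/(1+0.15)^1 + 12.9674/(1+0.15)^2 + 16.6877/(1+0.15)^3 + 21.4754/(1+0.15)^4 + 176.0982/(1+0.15)^4 = 142.5030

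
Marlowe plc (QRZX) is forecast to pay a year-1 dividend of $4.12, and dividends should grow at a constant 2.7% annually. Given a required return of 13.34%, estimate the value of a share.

$38.72

Gordon growth model: P₀ = D₁/(r − g), with D₁ = 4.12 given directly.
P₀ = 4.1200 / (0.1334 − 0.027) = 4.1200 / 0.1064 = 38.7218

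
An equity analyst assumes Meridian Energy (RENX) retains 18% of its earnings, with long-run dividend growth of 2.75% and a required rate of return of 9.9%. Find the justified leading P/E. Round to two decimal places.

11.47

Payout ratio b = 1 − 0.18 = 0.82.
Justified leading P/E = b/(r−g) = 0.82/(0.099−0.0275) = 11.4685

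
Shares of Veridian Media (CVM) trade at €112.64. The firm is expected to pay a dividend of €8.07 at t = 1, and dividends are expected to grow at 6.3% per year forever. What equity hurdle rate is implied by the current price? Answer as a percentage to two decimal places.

Rearranging the constant-growth DDM: r = D₁/P₀ + g.
r = 8.0700 / 112.64 + 0.063 = 0.07164 + 0.063 = 0.13464

13.46%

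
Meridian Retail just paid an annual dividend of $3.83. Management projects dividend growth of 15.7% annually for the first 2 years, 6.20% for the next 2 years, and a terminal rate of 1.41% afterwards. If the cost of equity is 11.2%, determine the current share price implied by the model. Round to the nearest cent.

$55.05

Three-stage DDM. Project D₁…D_4; terminal Gordon value at t=4 with g = 0.0141; discount at r = 0.112.
D_1 = 4.4313
D_2 = 5.1270
D_3 = 5.4449
D_4 = 5.7825
TV_4 = 5.8640/(0.112−0.0141) = 59.8980
P₀ = Σ Dₜ/(1+r)ᵗ + TV_4/(1+r)^4 = 55.0464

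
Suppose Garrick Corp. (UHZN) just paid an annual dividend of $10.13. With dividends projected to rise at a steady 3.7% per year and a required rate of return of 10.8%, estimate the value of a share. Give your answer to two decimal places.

Gordon growth model: P₀ = D₁/(r − g). D₁ = 10.13 × (1 + 0.037) = 10.5048.
P₀ = 10.5048 / (0.108 − 0.037) = 10.5048 / 0.071 = 147.9551

$147.96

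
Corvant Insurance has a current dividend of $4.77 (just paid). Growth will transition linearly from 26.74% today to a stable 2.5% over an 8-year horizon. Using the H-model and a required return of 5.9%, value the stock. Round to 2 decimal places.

$279.83

H-model: P₀ = D₀[(1+g_L) + H(g_S−g_L)]/(r−g_L), with H = 8/2 = 4.
P₀ = 4.77 × [(1+0.025) + 4×(0.2674−0.025)] / (0.059−0.025)
   = 4.77 × 1.9946 / 0.034 = 279.8306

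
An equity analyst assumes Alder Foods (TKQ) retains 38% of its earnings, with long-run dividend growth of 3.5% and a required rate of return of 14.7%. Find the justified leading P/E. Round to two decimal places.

5.54

Payout ratio b = 1 − 0.38 = 0.62.
Justified leading P/E = b/(r−g) = 0.62/(0.147−0.035) = 5.5357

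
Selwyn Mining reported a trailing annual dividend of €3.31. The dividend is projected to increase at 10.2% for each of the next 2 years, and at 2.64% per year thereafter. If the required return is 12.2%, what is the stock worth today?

€40.73

Two-stage DDM. Project D₁…D_2 at 0.102, terminal growth 0.0264, discount at r = 0.122.
D_1 = 3.6476
D_2 = 4.0197
Terminal value at t=2: TV = D_3/(r−g) = 4.1258/(0.122−0.0264) = 43.1569
P₀ = 3.6476/(1+0.122)^1 + 4.0197/(1+0.122)^2 + 43.1569/(1+0.122)^2 = 40.7259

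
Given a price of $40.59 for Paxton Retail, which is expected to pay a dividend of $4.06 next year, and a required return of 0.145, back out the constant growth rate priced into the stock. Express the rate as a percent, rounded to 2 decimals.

From P₀ = D₁/(r − g), the implied growth is g = r − D₁/P₀.
g = 0.145 − 4.06/40.59 = 0.145 − 0.10002 = 0.04498

4.50%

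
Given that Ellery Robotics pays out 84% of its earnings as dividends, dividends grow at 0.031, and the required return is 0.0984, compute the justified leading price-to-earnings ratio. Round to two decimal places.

12.46

Justified leading P/E = b/(r−g) = 0.84/(0.0984−0.031) = 12.4629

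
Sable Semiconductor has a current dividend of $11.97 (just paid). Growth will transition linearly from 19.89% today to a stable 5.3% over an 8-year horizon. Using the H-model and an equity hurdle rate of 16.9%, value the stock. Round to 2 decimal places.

H-model: P₀ = D₀[(1+g_L) + H(g_S−g_L)]/(r−g_L), with H = 8/2 = 4.
P₀ = 11.97 × [(1+0.053) + 4×(0.1989−0.053)] / (0.169−0.053)
   = 11.97 × 1.6366 / 0.116 = 168.8802

$168.88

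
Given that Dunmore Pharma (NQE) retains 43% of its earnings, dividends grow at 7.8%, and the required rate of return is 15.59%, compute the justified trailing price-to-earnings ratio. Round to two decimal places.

7.89

Payout ratio b = 1 − 0.43 = 0.57.
Justified trailing P/E = b(1+g)/(r−g) = 0.57×(1+0.078)/(0.1559−0.078) = 7.8878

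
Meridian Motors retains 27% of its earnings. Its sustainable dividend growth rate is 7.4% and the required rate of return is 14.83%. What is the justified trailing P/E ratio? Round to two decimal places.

Payout ratio b = 1 − 0.27 = 0.73.
Justified trailing P/E = b(1+g)/(r−g) = 0.73×(1+0.074)/(0.1483−0.074) = 10.5521

10.55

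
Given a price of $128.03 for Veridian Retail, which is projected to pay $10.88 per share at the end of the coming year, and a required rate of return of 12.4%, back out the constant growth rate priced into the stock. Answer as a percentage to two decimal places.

3.90%

From P₀ = D₁/(r − g), the implied growth is g = r − D₁/P₀.
g = 0.124 − 10.88/128.03 = 0.124 − 0.08498 = 0.03902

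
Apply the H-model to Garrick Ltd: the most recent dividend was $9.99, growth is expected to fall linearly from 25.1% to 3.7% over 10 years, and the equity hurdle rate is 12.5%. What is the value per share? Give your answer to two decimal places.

H-model: P₀ = D₀[(1+g_L) + H(g_S−g_L)]/(r−g_L), with H = 10/2 = 5.
P₀ = 9.99 × [(1+0.037) + 5×(0.251−0.037)] / (0.125−0.037)
   = 9.99 × 2.1070 / 0.088 = 239.1924

$239.19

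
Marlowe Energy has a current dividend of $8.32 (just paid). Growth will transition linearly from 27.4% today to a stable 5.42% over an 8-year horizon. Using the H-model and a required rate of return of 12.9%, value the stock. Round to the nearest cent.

H-model: P₀ = D₀[(1+g_L) + H(g_S−g_L)]/(r−g_L), with H = 8/2 = 4.
P₀ = 8.32 × [(1+0.0542) + 4×(0.274−0.0542)] / (0.129−0.0542)
   = 8.32 × 1.9334 / 0.0748 = 215.0520

$215.05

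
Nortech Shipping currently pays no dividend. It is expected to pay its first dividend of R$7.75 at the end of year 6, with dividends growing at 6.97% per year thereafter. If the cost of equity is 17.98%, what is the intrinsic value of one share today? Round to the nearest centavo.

Deferred-dividend DDM. At t=5 the remaining stream is a growing perpetuity with first payment D_6 = 7.75.
V_5 = D_6/(r−g) = 7.75/(0.1798−0.0697) = 70.3906
P₀ = V_5/(1+r)^5 = 70.3906/(1+0.1798)^5 = 30.7944

R$30.79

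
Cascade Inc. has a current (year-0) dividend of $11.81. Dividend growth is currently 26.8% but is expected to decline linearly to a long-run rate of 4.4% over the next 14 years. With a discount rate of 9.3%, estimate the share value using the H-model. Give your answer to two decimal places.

$629.55

H-model: P₀ = D₀[(1+g_L) + H(g_S−g_L)]/(r−g_L), with H = 14/2 = 7.
P₀ = 11.81 × [(1+0.044) + 7×(0.268−0.044)] / (0.093−0.044)
   = 11.81 × 2.6120 / 0.049 = 629.5453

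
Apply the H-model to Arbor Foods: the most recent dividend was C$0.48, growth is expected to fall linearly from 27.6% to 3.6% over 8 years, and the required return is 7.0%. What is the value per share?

C$28.18

H-model: P₀ = D₀[(1+g_L) + H(g_S−g_L)]/(r−g_L), with H = 8/2 = 4.
P₀ = 0.48 × [(1+0.036) + 4×(0.276−0.036)] / (0.07−0.036)
   = 0.48 × 1.9960 / 0.034 = 28.1788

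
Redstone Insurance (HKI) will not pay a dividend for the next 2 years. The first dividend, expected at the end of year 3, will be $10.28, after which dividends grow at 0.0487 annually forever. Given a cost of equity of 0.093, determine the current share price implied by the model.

Deferred-dividend DDM. At t=2 the remaining stream is a growing perpetuity with first payment D_3 = 10.28.
V_2 = D_3/(r−g) = 10.28/(0.093−0.0487) = 232.0542
P₀ = V_2/(1+r)^2 = 232.0542/(1+0.093)^2 = 194.2446

$194.24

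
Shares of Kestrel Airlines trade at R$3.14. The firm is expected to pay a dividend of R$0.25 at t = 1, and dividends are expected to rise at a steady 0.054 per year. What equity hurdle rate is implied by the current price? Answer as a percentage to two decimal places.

Rearranging the constant-growth DDM: r = D₁/P₀ + g.
r = 0.2500 / 3.14 + 0.054 = 0.07962 + 0.054 = 0.13362

13.36%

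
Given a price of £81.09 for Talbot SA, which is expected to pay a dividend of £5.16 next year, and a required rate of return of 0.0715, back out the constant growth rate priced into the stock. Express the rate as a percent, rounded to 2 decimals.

From P₀ = D₁/(r − g), the implied growth is g = r − D₁/P₀.
g = 0.0715 − 5.16/81.09 = 0.0715 − 0.06363 = 0.00787

0.79%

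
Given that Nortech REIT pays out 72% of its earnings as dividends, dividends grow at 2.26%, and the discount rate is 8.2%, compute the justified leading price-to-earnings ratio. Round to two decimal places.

12.12

Justified leading P/E = b/(r−g) = 0.72/(0.082−0.0226) = 12.1212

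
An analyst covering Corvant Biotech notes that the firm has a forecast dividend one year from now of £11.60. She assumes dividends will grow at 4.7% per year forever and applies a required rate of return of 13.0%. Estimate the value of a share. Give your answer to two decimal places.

£139.76

Gordon growth model: P₀ = D₁/(r − g), with D₁ = 11.60 given directly.
P₀ = 11.6000 / (0.13 − 0.047) = 11.6000 / 0.083 = 139.7590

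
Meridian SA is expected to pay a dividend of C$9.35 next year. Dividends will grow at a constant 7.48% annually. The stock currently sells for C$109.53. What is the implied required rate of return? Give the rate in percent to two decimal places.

16.02%

Rearranging the constant-growth DDM: r = D₁/P₀ + g.
r = 9.3500 / 109.53 + 0.0748 = 0.08536 + 0.0748 = 0.16016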